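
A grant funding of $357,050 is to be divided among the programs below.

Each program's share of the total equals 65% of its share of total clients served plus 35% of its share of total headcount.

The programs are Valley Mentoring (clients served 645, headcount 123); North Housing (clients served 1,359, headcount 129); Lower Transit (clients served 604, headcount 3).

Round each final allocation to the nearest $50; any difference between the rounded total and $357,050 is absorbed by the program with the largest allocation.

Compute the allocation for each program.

Valley Mentoring: $117,700 · North Housing: $184,150 · Lower Transit: $55,200

Totals — clients served 2,608, headcount 255.
Combined weights (65% clients served + 35% headcount): Valley Mentoring 0.3296; North Housing 0.5158; Lower Transit 0.1547.
Pro-rata amounts: Valley Mentoring 117,676.15; North Housing 184,154.48; Lower Transit 55,219.37.
At nearest $50: Valley Mentoring $117,700; North Housing $184,150; Lower Transit $55,200. Sum = $357,050.
No rounding difference to absorb.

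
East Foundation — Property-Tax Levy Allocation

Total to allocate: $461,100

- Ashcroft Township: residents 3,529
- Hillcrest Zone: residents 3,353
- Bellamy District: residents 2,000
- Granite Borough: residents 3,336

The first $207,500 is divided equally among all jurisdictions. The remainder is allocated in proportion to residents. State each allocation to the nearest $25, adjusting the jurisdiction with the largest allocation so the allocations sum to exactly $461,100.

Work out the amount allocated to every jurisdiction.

Ashcroft Township: $125,100 | Hillcrest Zone: $121,475 | Bellamy District: $93,400 | Granite Borough: $121,125

$207,500 shared equally gives $51,875 per jurisdiction.
Remainder $253,600 by residents (total 12,218): Ashcroft Township 73,248.85 → $73,250; Hillcrest Zone 69,595.74 → $69,600; Bellamy District 41,512.52 → $41,525; Granite Borough 69,242.89 → $69,250.
Rounding difference −$25 on remainder applied to Ashcroft Township.
Totals: Ashcroft Township $51,875 + $73,225 = $125,100; Hillcrest Zone $51,875 + $69,600 = $121,475; Bellamy District $51,875 + $41,525 = $93,400; Granite Borough $51,875 + $69,250 = $121,125.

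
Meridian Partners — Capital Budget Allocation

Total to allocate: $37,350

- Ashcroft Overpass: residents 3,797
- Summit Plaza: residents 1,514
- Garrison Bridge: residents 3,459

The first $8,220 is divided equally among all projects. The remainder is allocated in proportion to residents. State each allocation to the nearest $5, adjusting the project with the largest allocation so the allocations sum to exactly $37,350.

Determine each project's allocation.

$8,220 shared equally gives $2,740 per project.
Remainder $29,130 by residents (total 8,770): Ashcroft Overpass 12,611.93 → $12,610; Summit Plaza 5,028.83 → $5,030; Garrison Bridge 11,489.24 → $11,490.
Totals: Ashcroft Overpass $2,740 + $12,610 = $15,350; Summit Plaza $2,740 + $5,030 = $7,770; Garrison Bridge $2,740 + $11,490 = $14,230.

Ashcroft Overpass: $15,350; Summit Plaza: $7,770; Garrison Bridge: $14,230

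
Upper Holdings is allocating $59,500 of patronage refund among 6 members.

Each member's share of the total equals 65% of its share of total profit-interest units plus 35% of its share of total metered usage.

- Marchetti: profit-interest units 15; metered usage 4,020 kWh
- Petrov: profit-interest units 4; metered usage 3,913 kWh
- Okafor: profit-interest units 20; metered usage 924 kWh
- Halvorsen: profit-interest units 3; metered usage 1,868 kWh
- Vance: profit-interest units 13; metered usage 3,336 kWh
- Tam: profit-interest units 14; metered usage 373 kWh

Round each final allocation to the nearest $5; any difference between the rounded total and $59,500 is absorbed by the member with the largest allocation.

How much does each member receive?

Profit-interest units total 69; metered usage total 14,434.
Composite weights (65% profit-interest units + 35% metered usage): Marchetti 0.2388; Petrov 0.1326; Okafor 0.2108; Halvorsen 0.0736; Vance 0.2034; Tam 0.1409.
Unrounded shares: Marchetti 14,207.56; Petrov 7,887.60; Okafor 12,543.27; Halvorsen 4,376.62; Vance 12,099.69; Tam 8,385.26.
After rounding ($5): Marchetti $14,210; Petrov $7,890; Okafor $12,545; Halvorsen $4,375; Vance $12,100; Tam $8,385. Sum = $59,505.
Difference $59,500 − $59,505 = −$5 applied to largest allocation (Marchetti): Marchetti becomes $14,205.

Marchetti: $14,205 · Petrov: $7,890 · Okafor: $12,545 · Halvorsen: $4,375 · Vance: $12,100 · Tam: $8,385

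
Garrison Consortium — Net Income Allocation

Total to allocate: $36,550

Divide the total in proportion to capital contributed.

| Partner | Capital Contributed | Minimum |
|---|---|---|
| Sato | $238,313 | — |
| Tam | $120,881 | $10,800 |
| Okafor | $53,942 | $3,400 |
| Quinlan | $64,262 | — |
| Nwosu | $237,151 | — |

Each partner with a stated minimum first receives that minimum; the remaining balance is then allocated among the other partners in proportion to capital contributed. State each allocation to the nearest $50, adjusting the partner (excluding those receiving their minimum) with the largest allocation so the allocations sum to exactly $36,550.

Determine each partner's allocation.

Minimums first: Tam $10,800; Okafor $3,400. Balance $22,350.
Balance split over remaining capital contributed 539,726: Sato 9,868.52 → $9,850; Quinlan 2,661.08 → $2,650; Nwosu 9,820.40 → $9,800.
Rounding difference +$50 applied to Sato → $9,900.

Sato: $9,900; Tam: $10,800; Okafor: $3,400; Quinlan: $2,650; Nwosu: $9,800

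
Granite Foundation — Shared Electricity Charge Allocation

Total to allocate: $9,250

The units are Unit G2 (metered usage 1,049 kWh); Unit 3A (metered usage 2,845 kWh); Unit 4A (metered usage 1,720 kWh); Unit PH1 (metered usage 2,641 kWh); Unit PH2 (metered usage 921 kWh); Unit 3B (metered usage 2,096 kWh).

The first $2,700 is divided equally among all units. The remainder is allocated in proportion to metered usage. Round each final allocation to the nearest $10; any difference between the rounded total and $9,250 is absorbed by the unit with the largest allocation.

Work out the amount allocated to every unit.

Equal tier: $2,700 ÷ 6 = $450 apiece.
Remainder $6,550 by metered usage (total 11,272): Unit G2 609.56 → $610; Unit 3A 1,653.19 → $1,650; Unit 4A 999.47 → $1,000; Unit PH1 1,534.65 → $1,530; Unit PH2 535.18 → $540; Unit 3B 1,217.96 → $1,220.
Totals: Unit G2 $450 + $610 = $1,060; Unit 3A $450 + $1,650 = $2,100; Unit 4A $450 + $1,000 = $1,450; Unit PH1 $450 + $1,530 = $1,980; Unit PH2 $450 + $540 = $990; Unit 3B $450 + $1,220 = $1,670.

Unit G2: $1,060; Unit 3A: $2,100; Unit 4A: $1,450; Unit PH1: $1,980; Unit PH2: $990; Unit 3B: $1,670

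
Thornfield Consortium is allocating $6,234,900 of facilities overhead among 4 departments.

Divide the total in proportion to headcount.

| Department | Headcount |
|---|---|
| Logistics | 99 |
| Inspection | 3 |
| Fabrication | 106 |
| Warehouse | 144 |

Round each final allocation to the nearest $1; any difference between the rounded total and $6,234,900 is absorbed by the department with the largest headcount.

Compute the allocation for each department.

Logistics: $1,753,566 | Inspection: $53,138 | Fabrication: $1,877,555 | Warehouse: $2,550,641

Headcount total: 99 + 3 + 106 + 144 = 352.
Unrounded shares: Logistics 1,753,565.62; Inspection 53,138.35; Fabrication 1,877,555.11; Warehouse 2,550,640.91.
After rounding ($1): Logistics $1,753,566; Inspection $53,138; Fabrication $1,877,555; Warehouse $2,550,641. Sum = $6,234,900.
Sum already equals the total — no adjustment.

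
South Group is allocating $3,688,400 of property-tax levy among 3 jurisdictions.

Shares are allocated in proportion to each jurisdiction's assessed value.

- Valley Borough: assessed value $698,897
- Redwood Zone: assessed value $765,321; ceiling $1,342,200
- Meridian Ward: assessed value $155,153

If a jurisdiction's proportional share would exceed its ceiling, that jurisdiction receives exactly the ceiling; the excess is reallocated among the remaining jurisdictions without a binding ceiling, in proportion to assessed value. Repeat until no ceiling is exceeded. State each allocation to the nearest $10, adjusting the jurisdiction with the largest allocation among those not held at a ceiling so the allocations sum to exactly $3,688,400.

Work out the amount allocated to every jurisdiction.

Assessed value total: 1,619,371.
Unconstrained shares: Valley Borough 1,591,859.86; Redwood Zone 1,743,152.11; Meridian Ward 353,388.03.
Held at cap: Redwood Zone ($1,342,200); balance $2,346,200 reallocated over remaining assessed value 854,050.
Remaining shares: Valley Borough 1,919,972.06 → $1,919,970; Meridian Ward 426,227.94 → $426,230.

Valley Borough: $1,919,970; Redwood Zone: $1,342,200; Meridian Ward: $426,230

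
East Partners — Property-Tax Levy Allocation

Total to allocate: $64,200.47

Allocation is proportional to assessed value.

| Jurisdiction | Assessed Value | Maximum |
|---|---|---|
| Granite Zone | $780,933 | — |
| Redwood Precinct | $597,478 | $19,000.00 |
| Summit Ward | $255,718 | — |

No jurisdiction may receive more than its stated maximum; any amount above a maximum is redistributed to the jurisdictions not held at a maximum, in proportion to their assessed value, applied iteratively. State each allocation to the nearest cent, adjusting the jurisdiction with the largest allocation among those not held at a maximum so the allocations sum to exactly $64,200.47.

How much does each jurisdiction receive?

Granite Zone: $34,050.55 · Redwood Precinct: $19,000.00 · Summit Ward: $11,149.92

Total assessed value = 1,634,129.
Proportional shares (ignoring caps): Granite Zone 30,680.7269; Redwood Precinct 23,473.2805; Summit Ward 10,046.4625.
Held at cap: Redwood Precinct ($19,000.00); remaining pool $45,200.47 reallocated over remaining assessed value 1,036,651.
Remaining shares: Granite Zone 34,050.5519 → $34,050.55; Summit Ward 11,149.9181 → $11,149.92.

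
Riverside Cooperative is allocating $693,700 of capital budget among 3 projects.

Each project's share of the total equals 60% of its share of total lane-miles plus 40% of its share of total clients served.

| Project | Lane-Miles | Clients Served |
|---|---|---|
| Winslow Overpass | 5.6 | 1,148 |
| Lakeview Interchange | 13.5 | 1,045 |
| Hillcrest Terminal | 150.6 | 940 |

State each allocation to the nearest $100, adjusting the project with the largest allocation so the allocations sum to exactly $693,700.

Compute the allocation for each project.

Winslow Overpass: $115,400; Lakeview Interchange: $125,700; Hillcrest Terminal: $452,600

Totals — lane-miles 169.7, clients served 3,133.
Blended shares (60% lane-miles + 40% clients served): Winslow Overpass 0.1664; Lakeview Interchange 0.1811; Hillcrest Terminal 0.6525.
Pro-rata amounts: Winslow Overpass 115,409.78; Lakeview Interchange 125,663.57; Hillcrest Terminal 452,626.65.
At nearest $100: Winslow Overpass $115,400; Lakeview Interchange $125,700; Hillcrest Terminal $452,600. Sum = $693,700.
No rounding difference to absorb.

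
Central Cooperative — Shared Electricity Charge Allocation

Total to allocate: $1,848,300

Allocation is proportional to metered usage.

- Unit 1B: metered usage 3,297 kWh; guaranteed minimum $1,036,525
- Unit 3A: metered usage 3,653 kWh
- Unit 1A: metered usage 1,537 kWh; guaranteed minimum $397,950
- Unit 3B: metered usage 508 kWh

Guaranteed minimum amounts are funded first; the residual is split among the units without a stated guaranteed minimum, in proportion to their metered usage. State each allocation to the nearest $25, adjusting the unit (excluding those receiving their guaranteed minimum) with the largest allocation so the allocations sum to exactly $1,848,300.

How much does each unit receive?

Unit 1B: $1,036,525 | Unit 3A: $363,300 | Unit 1A: $397,950 | Unit 3B: $50,525

Fund the minimums — Unit 1B $1,036,525; Unit 1A $397,950. Remaining pool $413,825.
Remaining pool split over remaining metered usage 4,161: Unit 3A 363,302.75 → $363,300; Unit 3B 50,522.25 → $50,525.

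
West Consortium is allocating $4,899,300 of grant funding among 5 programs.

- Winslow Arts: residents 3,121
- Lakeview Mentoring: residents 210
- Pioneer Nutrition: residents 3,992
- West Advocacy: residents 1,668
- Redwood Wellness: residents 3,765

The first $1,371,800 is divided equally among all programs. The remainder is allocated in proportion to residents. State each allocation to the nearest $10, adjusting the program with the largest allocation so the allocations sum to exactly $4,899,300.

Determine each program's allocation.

$1,371,800 shared equally gives $274,360 per program.
Remainder $3,527,500 by residents (total 12,756): Winslow Arts 863,070.52 → $863,070; Lakeview Mentoring 58,072.67 → $58,070; Pioneer Nutrition 1,103,933.84 → $1,103,930; West Advocacy 461,262.94 → $461,260; Redwood Wellness 1,041,160.04 → $1,041,160.
Rounding difference +$10 on remainder applied to Pioneer Nutrition.
Totals: Winslow Arts $274,360 + $863,070 = $1,137,430; Lakeview Mentoring $274,360 + $58,070 = $332,430; Pioneer Nutrition $274,360 + $1,103,940 = $1,378,300; West Advocacy $274,360 + $461,260 = $735,620; Redwood Wellness $274,360 + $1,041,160 = $1,315,520.

Winslow Arts: $1,137,430 | Lakeview Mentoring: $332,430 | Pioneer Nutrition: $1,378,300 | West Advocacy: $735,620 | Redwood Wellness: $1,315,520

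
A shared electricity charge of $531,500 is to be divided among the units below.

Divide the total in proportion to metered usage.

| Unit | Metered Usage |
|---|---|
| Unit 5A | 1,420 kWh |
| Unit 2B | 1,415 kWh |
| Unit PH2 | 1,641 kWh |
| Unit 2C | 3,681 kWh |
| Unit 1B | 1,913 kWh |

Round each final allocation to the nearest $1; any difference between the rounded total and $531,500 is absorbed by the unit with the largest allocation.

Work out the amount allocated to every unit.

Unit 5A: $74,948; Unit 2B: $74,684; Unit PH2: $86,613; Unit 2C: $194,286; Unit 1B: $100,969

Combined metered usage = 10,070.
Raw shares: Unit 5A 1,420/10,070 × $531,500 = 74,948.36; Unit 2B 1,415/10,070 × $531,500 = 74,684.46; Unit PH2 1,641/10,070 × $531,500 = 86,612.86; Unit 2C 3,681/10,070 × $531,500 = 194,285.15; Unit 1B 1,913/10,070 × $531,500 = 100,969.17.
After rounding ($1): Unit 5A $74,948; Unit 2B $74,684; Unit PH2 $86,613; Unit 2C $194,285; Unit 1B $100,969. Sum = $531,499.
Difference $531,500 − $531,499 = +$1 applied to largest allocation (Unit 2C): Unit 2C becomes $194,286.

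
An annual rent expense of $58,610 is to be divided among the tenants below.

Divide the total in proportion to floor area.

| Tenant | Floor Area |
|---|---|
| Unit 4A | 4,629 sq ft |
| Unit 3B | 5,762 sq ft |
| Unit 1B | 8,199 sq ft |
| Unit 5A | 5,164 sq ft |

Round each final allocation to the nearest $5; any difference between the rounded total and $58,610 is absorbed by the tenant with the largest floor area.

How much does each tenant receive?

Unit 4A: $11,420 · Unit 3B: $14,215 · Unit 1B: $20,235 · Unit 5A: $12,740

Total floor area = 4,629 + 5,762 + 8,199 + 5,164 = 23,754.
Pro-rata amounts: Unit 4A 11,421.47; Unit 3B 14,217.01; Unit 1B 20,230.00; Unit 5A 12,741.52.
At nearest $5: Unit 4A $11,420; Unit 3B $14,215; Unit 1B $20,230; Unit 5A $12,740. Sum = $58,605.
Difference $58,610 − $58,605 = +$5 applied to largest floor area (Unit 1B): Unit 1B becomes $20,235.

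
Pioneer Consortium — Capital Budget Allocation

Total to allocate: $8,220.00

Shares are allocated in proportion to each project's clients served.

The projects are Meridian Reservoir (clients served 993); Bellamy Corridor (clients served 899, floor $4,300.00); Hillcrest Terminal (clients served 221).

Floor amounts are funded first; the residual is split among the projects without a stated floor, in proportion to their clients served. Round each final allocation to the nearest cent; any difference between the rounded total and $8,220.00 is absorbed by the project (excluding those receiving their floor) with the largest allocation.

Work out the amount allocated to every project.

Minimums first: Bellamy Corridor $4,300.00. Balance $3,920.00.
Balance split over remaining clients served 1,214: Meridian Reservoir 3,206.3921 → $3,206.39; Hillcrest Terminal 713.6079 → $713.61.

Meridian Reservoir: $3,206.39 | Bellamy Corridor: $4,300.00 | Hillcrest Terminal: $713.61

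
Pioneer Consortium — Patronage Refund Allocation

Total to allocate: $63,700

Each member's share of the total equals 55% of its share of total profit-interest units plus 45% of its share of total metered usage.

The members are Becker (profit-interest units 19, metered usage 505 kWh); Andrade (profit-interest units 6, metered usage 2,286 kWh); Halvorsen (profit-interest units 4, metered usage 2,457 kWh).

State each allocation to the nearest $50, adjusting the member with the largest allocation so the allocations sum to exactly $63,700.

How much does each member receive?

Profit-interest units total 29; metered usage total 5,248.
Combined weights (55% profit-interest units + 45% metered usage): Becker 0.4036; Andrade 0.3098; Halvorsen 0.2865.
Raw shares: Becker 25,712.32; Andrade 19,734.94; Halvorsen 18,252.75.
At nearest $50: Becker $25,700; Andrade $19,750; Halvorsen $18,250. Sum = $63,700.
Sum already equals the total — no adjustment.

Becker: $25,700 | Andrade: $19,750 | Halvorsen: $18,250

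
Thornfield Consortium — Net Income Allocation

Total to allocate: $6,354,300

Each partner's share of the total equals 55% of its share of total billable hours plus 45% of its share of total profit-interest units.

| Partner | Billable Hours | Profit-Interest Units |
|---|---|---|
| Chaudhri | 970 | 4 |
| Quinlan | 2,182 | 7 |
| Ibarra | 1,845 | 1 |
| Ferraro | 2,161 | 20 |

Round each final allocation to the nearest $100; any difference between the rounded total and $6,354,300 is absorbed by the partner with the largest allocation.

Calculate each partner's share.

Chaudhri: $831,000 | Quinlan: $1,690,900 | Ibarra: $990,200 | Ferraro: $2,842,200

Billable hours total 7,158; profit-interest units total 32.
Combined weights (55% billable hours + 45% profit-interest units): Chaudhri 0.1308; Quinlan 0.2661; Ibarra 0.1558; Ferraro 0.4473.
Unrounded shares: Chaudhri 831,028.01; Quinlan 1,690,854.22; Ibarra 990,171.25; Ferraro 2,842,246.52.
After rounding ($100): Chaudhri $831,000; Quinlan $1,690,900; Ibarra $990,200; Ferraro $2,842,200. Sum = $6,354,300.
No rounding difference to absorb.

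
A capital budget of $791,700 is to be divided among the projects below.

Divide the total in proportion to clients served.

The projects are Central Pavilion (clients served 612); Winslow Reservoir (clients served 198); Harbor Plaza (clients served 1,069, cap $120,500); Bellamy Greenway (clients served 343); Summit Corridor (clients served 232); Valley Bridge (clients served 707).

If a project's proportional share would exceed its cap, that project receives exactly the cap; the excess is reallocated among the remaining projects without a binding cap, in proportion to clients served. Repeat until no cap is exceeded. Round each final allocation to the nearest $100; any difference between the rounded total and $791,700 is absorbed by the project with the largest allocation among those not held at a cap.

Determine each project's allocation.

Clients served total: 3,161.
Proportional shares (ignoring caps): Central Pavilion 153,280.73; Winslow Reservoir 49,590.83; Harbor Plaza 267,740.37; Bellamy Greenway 85,907.34; Summit Corridor 58,106.42; Valley Bridge 177,074.31.
Cap binds for Harbor Plaza ($120,500); residual $671,200 reallocated over remaining clients served 2,092.
Remaining shares: Central Pavilion 196,354.88 → $196,400; Winslow Reservoir 63,526.58 → $63,500; Bellamy Greenway 110,048.57 → $110,000; Summit Corridor 74,435.18 → $74,400; Valley Bridge 226,834.80 → $226,800.
Rounding difference +$100 applied to Valley Bridge → $226,900.

Central Pavilion: $196,400 | Winslow Reservoir: $63,500 | Harbor Plaza: $120,500 | Bellamy Greenway: $110,000 | Summit Corridor: $74,400 | Valley Bridge: $226,900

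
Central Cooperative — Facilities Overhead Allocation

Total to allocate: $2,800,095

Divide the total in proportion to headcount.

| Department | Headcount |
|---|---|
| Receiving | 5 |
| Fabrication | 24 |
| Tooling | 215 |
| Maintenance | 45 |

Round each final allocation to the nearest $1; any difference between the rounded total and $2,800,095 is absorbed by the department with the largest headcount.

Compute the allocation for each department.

Combined headcount = 289.
Proportional shares: Receiving 5/289 × $2,800,095 = 48,444.55; Fabrication 24/289 × $2,800,095 = 232,533.84; Tooling 215/289 × $2,800,095 = 2,083,115.66; Maintenance 45/289 × $2,800,095 = 436,000.95.
Rounded to nearest $1: Receiving $48,445; Fabrication $232,534; Tooling $2,083,116; Maintenance $436,001. Sum = $2,800,096.
Difference $2,800,095 − $2,800,096 = −$1 applied to largest headcount (Tooling): Tooling becomes $2,083,115.

Receiving: $48,445 · Fabrication: $232,534 · Tooling: $2,083,115 · Maintenance: $436,001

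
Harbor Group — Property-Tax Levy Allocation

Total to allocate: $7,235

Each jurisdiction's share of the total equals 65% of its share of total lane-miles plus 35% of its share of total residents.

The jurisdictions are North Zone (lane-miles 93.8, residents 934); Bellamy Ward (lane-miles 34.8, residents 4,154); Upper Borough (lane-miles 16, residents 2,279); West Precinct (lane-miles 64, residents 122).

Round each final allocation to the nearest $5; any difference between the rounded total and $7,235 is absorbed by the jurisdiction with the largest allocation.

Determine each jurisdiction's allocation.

Lane-miles total 208.6; residents total 7,489.
Combined weights (65% lane-miles + 35% residents): North Zone 0.3359; Bellamy Ward 0.3026; Upper Borough 0.1564; West Precinct 0.2051.
Raw shares: North Zone 2,430.47; Bellamy Ward 2,189.13; Upper Borough 1,131.31; West Precinct 1,484.09.
After rounding ($5): North Zone $2,430; Bellamy Ward $2,190; Upper Borough $1,130; West Precinct $1,485. Sum = $7,235.
Sum already equals the total — no adjustment.

North Zone: $2,430; Bellamy Ward: $2,190; Upper Borough: $1,130; West Precinct: $1,485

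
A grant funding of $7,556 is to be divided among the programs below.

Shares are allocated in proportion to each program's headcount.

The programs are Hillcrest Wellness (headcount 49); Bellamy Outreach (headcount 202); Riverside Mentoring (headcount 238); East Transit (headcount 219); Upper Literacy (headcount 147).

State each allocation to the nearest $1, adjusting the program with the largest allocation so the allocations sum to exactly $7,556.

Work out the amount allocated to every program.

Combined headcount = 855.
Raw shares: Hillcrest Wellness 49/855 × $7,556 = 433.03; Bellamy Outreach 202/855 × $7,556 = 1,785.16; Riverside Mentoring 238/855 × $7,556 = 2,103.31; East Transit 219/855 × $7,556 = 1,935.40; Upper Literacy 147/855 × $7,556 = 1,299.10.
At nearest $1: Hillcrest Wellness $433; Bellamy Outreach $1,785; Riverside Mentoring $2,103; East Transit $1,935; Upper Literacy $1,299. Sum = $7,555.
Difference $7,556 − $7,555 = +$1 applied to largest allocation (Riverside Mentoring): Riverside Mentoring becomes $2,104.

Hillcrest Wellness: $433; Bellamy Outreach: $1,785; Riverside Mentoring: $2,104; East Transit: $1,935; Upper Literacy: $1,299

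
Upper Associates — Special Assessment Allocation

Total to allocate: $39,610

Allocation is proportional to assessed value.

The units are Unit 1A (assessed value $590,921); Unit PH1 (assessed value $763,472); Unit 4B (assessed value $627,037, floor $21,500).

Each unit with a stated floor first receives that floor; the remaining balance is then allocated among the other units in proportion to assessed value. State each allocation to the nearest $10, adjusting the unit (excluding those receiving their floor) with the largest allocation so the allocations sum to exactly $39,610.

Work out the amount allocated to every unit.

Fund the minimums — Unit 4B $21,500. Balance $18,110.
Balance split over remaining assessed value 1,354,393: Unit 1A 7,901.38 → $7,900; Unit PH1 10,208.62 → $10,210.

Unit 1A: $7,900 · Unit PH1: $10,210 · Unit 4B: $21,500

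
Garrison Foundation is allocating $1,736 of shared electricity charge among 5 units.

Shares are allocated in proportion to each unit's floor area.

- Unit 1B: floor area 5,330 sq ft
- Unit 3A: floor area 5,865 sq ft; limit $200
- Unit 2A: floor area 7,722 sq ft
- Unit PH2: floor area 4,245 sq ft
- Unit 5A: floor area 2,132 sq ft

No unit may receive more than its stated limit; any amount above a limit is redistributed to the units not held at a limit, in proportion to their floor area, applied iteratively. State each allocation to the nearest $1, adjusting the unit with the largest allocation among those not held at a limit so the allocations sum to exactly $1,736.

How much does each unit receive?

Floor area total: 25,294.
Unconstrained shares: Unit 1B 365.81; Unit 3A 402.53; Unit 2A 529.98; Unit PH2 291.35; Unit 5A 146.33.
Capped: Unit 3A ($200); remaining pool $1,536 reallocated over remaining floor area 19,429.
Shares after redistribution: Unit 1B 421.37 → $421; Unit 2A 610.48 → $610; Unit PH2 335.60 → $336; Unit 5A 168.55 → $169.

Unit 1B: $421 · Unit 3A: $200 · Unit 2A: $610 · Unit PH2: $336 · Unit 5A: $169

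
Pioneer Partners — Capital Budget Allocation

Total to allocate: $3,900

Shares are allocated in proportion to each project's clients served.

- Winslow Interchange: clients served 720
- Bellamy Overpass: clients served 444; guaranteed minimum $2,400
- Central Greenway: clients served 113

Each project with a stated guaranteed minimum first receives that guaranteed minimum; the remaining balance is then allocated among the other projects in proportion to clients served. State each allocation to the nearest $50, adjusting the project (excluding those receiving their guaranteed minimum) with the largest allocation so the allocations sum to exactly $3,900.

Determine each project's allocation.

Winslow Interchange: $1,300 | Bellamy Overpass: $2,400 | Central Greenway: $200

Guaranteed amounts: Bellamy Overpass $2,400. Remaining pool $1,500.
Remaining pool split over remaining clients served 833: Winslow Interchange 1,296.52 → $1,300; Central Greenway 203.48 → $200.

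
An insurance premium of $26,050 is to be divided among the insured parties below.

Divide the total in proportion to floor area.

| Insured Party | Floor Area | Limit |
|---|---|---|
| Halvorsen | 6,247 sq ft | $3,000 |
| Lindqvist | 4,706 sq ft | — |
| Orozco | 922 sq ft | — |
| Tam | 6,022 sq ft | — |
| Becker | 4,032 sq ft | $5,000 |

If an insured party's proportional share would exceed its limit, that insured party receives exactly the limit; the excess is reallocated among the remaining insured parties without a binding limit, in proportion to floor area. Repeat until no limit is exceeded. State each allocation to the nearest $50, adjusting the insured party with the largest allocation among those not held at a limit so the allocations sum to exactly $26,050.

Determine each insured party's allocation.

Total floor area = 21,929.
Proportional shares (ignoring caps): Halvorsen 7,420.97; Lindqvist 5,590.37; Orozco 1,095.27; Tam 7,153.68; Becker 4,789.71.
Capped: Halvorsen ($3,000); balance $23,050 reallocated over remaining floor area 15,682.
Capped: Becker ($5,000); balance $18,050 reallocated over remaining floor area 11,650.
Remaining shares: Lindqvist 7,291.27 → $7,300; Orozco 1,428.51 → $1,450; Tam 9,330.22 → $9,350.
Rounding difference −$50 applied to Tam → $9,300.

Halvorsen: $3,000 | Lindqvist: $7,300 | Orozco: $1,450 | Tam: $9,300 | Becker: $5,000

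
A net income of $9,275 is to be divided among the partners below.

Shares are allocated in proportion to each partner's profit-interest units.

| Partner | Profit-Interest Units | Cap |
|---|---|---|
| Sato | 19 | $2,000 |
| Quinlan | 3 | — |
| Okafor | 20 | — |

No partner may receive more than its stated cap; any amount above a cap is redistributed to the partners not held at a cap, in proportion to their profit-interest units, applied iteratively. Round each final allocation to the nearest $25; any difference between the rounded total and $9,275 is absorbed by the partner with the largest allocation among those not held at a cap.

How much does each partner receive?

Sato: $2,000 · Quinlan: $950 · Okafor: $6,325

Profit-interest units total: 42.
Unconstrained shares: Sato 4,195.83; Quinlan 662.50; Okafor 4,416.67.
Cap binds for Sato ($2,000); balance $7,275 reallocated over remaining profit-interest units 23.
Redistributed shares: Quinlan 948.91 → $950; Okafor 6,326.09 → $6,325.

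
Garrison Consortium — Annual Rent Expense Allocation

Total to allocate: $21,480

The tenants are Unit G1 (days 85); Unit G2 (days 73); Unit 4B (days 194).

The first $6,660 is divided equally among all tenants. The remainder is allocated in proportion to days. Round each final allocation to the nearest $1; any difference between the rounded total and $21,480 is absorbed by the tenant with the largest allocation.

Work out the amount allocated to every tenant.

First tranche $6,660 split equally: $2,220 each.
Remainder $14,820 by days (total 352): Unit G1 3,578.69 → $3,579; Unit G2 3,073.47 → $3,073; Unit 4B 8,167.84 → $8,168.
Totals: Unit G1 $2,220 + $3,579 = $5,799; Unit G2 $2,220 + $3,073 = $5,293; Unit 4B $2,220 + $8,168 = $10,388.

Unit G1: $5,799 · Unit G2: $5,293 · Unit 4B: $10,388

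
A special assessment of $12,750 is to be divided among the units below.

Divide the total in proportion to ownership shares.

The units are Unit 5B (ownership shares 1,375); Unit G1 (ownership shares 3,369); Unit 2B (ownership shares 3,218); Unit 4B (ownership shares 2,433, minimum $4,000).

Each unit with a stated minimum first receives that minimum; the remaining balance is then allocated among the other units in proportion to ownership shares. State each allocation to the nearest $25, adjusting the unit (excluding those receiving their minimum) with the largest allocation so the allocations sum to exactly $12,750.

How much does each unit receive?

Fund the minimums — Unit 4B $4,000. Remaining pool $8,750.
Remaining pool split over remaining ownership shares 7,962: Unit 5B 1,511.08 → $1,500; Unit G1 3,702.43 → $3,700; Unit 2B 3,536.49 → $3,525.
Rounding difference +$25 applied to Unit G1 → $3,725.

Unit 5B: $1,500; Unit G1: $3,725; Unit 2B: $3,525; Unit 4B: $4,000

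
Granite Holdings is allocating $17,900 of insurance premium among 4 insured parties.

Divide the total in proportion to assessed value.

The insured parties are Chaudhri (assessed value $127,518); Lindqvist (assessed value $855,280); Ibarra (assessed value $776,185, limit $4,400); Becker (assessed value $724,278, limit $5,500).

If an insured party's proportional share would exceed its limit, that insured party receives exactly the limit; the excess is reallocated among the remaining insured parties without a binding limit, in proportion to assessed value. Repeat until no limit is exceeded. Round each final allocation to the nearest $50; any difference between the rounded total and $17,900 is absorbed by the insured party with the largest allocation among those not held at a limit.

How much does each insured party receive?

Assessed value total: 2,483,261.
Unconstrained shares: Chaudhri 919.18; Lindqvist 6,165.08; Ibarra 5,594.95; Becker 5,220.79.
Capped: Ibarra ($4,400); balance $13,500 reallocated over remaining assessed value 1,707,076.
Capped: Becker ($5,500); balance $8,000 reallocated over remaining assessed value 982,798.
Shares after redistribution: Chaudhri 1,038.00 → $1,050; Lindqvist 6,962.00 → $6,950.

Chaudhri: $1,050 | Lindqvist: $6,950 | Ibarra: $4,400 | Becker: $5,500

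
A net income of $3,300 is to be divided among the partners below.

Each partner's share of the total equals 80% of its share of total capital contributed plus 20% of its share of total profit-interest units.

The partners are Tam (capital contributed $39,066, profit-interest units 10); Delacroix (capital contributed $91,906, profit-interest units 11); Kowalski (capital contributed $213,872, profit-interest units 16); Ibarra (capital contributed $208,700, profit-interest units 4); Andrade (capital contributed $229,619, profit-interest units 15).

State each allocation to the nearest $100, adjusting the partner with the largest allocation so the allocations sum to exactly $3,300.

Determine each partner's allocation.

Tam: $200; Delacroix: $400; Kowalski: $900; Ibarra: $800; Andrade: $1,000

Capital contributed total 783,163; profit-interest units total 56.
Composite weights (80% capital contributed + 20% profit-interest units): Tam 0.0756; Delacroix 0.1332; Kowalski 0.2756; Ibarra 0.2275; Andrade 0.2881.
Raw shares: Tam 249.55; Delacroix 439.45; Kowalski 909.52; Ibarra 750.66; Andrade 950.82.
After rounding ($100): Tam $200; Delacroix $400; Kowalski $900; Ibarra $800; Andrade $1,000. Sum = $3,300.
Sum already equals the total — no adjustment.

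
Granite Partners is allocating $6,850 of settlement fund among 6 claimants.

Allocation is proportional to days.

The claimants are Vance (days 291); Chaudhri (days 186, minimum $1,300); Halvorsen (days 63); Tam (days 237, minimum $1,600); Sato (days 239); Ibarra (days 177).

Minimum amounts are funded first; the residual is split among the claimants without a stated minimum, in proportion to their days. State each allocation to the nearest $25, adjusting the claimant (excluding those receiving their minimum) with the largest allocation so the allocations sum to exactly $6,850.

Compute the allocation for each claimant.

Guaranteed amounts: Chaudhri $1,300; Tam $1,600. Balance $3,950.
Balance split over remaining days 770: Vance 1,492.79 → $1,500; Halvorsen 323.18 → $325; Sato 1,226.04 → $1,225; Ibarra 907.99 → $900.

Vance: $1,500; Chaudhri: $1,300; Halvorsen: $325; Tam: $1,600; Sato: $1,225; Ibarra: $900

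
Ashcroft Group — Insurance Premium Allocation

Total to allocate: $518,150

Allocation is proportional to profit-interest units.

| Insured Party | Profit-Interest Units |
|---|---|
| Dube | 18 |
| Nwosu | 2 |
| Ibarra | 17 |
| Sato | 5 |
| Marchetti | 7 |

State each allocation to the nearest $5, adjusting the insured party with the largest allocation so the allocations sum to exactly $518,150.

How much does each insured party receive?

Sum of profit-interest units: 49.
Raw shares: Dube 18/49 × $518,150 = 190,340.82; Nwosu 2/49 × $518,150 = 21,148.98; Ibarra 17/49 × $518,150 = 179,766.33; Sato 5/49 × $518,150 = 52,872.45; Marchetti 7/49 × $518,150 = 74,021.43.
Rounded to nearest $5: Dube $190,340; Nwosu $21,150; Ibarra $179,765; Sato $52,870; Marchetti $74,020. Sum = $518,145.
Difference $518,150 − $518,145 = +$5 applied to largest allocation (Dube): Dube becomes $190,345.

Dube: $190,345; Nwosu: $21,150; Ibarra: $179,765; Sato: $52,870; Marchetti: $74,020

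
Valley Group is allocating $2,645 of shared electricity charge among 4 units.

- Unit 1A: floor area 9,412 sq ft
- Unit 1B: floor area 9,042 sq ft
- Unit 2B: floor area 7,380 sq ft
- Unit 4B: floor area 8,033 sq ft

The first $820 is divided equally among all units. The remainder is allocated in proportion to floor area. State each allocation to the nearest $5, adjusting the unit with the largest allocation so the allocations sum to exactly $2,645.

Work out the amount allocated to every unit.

Unit 1A: $710 | Unit 1B: $690 | Unit 2B: $605 | Unit 4B: $640

Equal tier: $820 ÷ 4 = $205 apiece.
Remainder $1,825 by floor area (total 33,867): Unit 1A 507.19 → $505; Unit 1B 487.25 → $485; Unit 2B 397.69 → $400; Unit 4B 432.88 → $435.
Totals: Unit 1A $205 + $505 = $710; Unit 1B $205 + $485 = $690; Unit 2B $205 + $400 = $605; Unit 4B $205 + $435 = $640.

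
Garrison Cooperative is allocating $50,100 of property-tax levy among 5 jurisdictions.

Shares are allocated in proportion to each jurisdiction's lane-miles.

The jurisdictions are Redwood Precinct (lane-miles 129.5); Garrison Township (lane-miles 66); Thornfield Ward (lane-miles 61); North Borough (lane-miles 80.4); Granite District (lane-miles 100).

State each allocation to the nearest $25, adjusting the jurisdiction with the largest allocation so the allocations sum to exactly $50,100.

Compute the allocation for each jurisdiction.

Combined lane-miles = 436.9.
Proportional shares: Redwood Precinct 129.5/436.9 × $50,100 = 14,849.97; Garrison Township 66/436.9 × $50,100 = 7,568.32; Thornfield Ward 61/436.9 × $50,100 = 6,994.96; North Borough 80.4/436.9 × $50,100 = 9,219.59; Granite District 100/436.9 × $50,100 = 11,467.15.
Rounded to nearest $25: Redwood Precinct $14,850; Garrison Township $7,575; Thornfield Ward $7,000; North Borough $9,225; Granite District $11,475. Sum = $50,125.
Difference $50,100 − $50,125 = −$25 applied to largest allocation (Redwood Precinct): Redwood Precinct becomes $14,825.

Redwood Precinct: $14,825 | Garrison Township: $7,575 | Thornfield Ward: $7,000 | North Borough: $9,225 | Granite District: $11,475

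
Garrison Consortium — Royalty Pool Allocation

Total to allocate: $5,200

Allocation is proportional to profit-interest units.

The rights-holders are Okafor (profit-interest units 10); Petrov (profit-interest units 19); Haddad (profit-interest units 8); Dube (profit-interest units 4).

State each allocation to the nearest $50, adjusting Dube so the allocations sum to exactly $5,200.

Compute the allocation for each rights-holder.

Okafor: $1,250 | Petrov: $2,400 | Haddad: $1,000 | Dube: $550

Combined profit-interest units = 41.
Raw shares: Okafor 10/41 × $5,200 = 1,268.29; Petrov 19/41 × $5,200 = 2,409.76; Haddad 8/41 × $5,200 = 1,014.63; Dube 4/41 × $5,200 = 507.32.
After rounding ($50): Okafor $1,250; Petrov $2,400; Haddad $1,000; Dube $500. Sum = $5,150.
Difference $5,200 − $5,150 = +$50 applied to Dube: Dube becomes $550.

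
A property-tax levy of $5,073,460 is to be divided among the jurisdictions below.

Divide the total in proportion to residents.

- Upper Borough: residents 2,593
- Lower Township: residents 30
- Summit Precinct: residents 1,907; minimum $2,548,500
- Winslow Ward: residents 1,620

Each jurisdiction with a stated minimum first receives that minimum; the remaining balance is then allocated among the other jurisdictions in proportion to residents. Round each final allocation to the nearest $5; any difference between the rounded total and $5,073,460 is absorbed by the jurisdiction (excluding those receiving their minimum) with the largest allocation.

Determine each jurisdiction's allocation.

Fund the minimums — Summit Precinct $2,548,500. Remaining pool $2,524,960.
Remaining pool split over remaining residents 4,243: Upper Borough 1,543,064.17 → $1,543,065; Lower Township 17,852.65 → $17,855; Winslow Ward 964,043.18 → $964,045.
Rounding difference −$5 applied to Upper Borough → $1,543,060.

Upper Borough: $1,543,060; Lower Township: $17,855; Summit Precinct: $2,548,500; Winslow Ward: $964,045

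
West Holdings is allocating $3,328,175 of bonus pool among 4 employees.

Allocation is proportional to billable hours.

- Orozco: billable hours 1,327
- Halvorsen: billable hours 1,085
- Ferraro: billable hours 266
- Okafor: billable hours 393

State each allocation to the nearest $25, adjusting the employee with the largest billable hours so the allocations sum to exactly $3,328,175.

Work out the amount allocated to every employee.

Orozco: $1,438,150; Halvorsen: $1,175,850; Ferraro: $288,275; Okafor: $425,900

Combined billable hours = 3,071.
Unrounded shares: Orozco 1,327/3,071 × $3,328,175 = 1,438,127.07; Halvorsen 1,085/3,071 × $3,328,175 = 1,175,861.24; Ferraro 266/3,071 × $3,328,175 = 288,275.66; Okafor 393/3,071 × $3,328,175 = 425,911.03.
After rounding ($25): Orozco $1,438,125; Halvorsen $1,175,850; Ferraro $288,275; Okafor $425,900. Sum = $3,328,150.
Difference $3,328,175 − $3,328,150 = +$25 applied to largest billable hours (Orozco): Orozco becomes $1,438,150.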